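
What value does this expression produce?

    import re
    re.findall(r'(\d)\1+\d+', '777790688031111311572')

['7']

`\1` has to match the exact text group 1 already captured.
Scanning left to right: at [0:21] match '777790688031111311572', group 1 = '7'.
Because there's exactly one group, `findall` drops the full match and keeps group 1 from the one hit.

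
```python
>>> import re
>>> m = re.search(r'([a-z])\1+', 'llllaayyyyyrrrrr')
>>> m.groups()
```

The backreference `\1` re-matches whatever the first group consumed, character for character.
`re.search` scans for the first position where the pattern succeeds.
The match spans [0:4] → 'llll'.
Captured: group 1 = 'l'.

('l',)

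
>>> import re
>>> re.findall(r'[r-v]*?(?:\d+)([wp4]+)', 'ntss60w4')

['w4']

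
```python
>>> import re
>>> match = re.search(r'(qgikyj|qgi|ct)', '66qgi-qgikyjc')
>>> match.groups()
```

('qgi',)

The match spans [2:5] → 'qgi'.
Captured: group 1 = 'qgi'.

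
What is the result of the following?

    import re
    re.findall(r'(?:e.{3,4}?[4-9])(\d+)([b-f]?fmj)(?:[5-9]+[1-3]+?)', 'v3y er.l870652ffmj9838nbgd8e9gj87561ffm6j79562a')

[('70652', 'ffmj')]

This matches a literal 'e', then 3 to 4 of any character (lazy), then a character in [4-9] (non-capturing group); then one or more of a digit (captured); then optionally a character in [b-f], then the literal 'fmj' (captured); then one or more of a character in [5-9], then one or more of a character in [1-3] (lazy) (non-capturing group).
2 groups means the one result is a tuple of 2 captured strings — 1 here.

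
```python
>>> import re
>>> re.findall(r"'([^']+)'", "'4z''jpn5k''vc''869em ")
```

['4z', 'jpn5k', 'vc']

One capturing group, so `findall` returns just the captured substring from each match — 3 in all.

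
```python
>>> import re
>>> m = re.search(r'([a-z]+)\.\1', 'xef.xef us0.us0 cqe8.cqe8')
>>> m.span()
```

`\1` has to match the exact text group 1 already captured.
Unlike `match`, `search` isn't anchored — it looks for the pattern anywhere in the string.
The match spans [0:7] → 'xef.xef'.
Captured: group 1 = 'xef'.

(0, 7)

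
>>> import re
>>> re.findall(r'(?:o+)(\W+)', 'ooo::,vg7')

['::,']

This matches one or more of a literal 'o' (non-capturing group); then one or more of a non-word character (captured).
`findall` collects group 1 from the one match (1 total).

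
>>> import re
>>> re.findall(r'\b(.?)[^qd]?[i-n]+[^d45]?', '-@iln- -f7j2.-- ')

['i', 'f']

This matches a word boundary (`\b`, zero-width); then optionally any character (captured); then optionally any character except [qd], then one or more of a character in [i-n], then optionally any character except [d45].
Walking the string: at [2:6] match 'iln-', group 1 = 'i'; at [8:12] match 'f7j2', group 1 = 'f'.
`findall` collects group 1 from each match (2 total).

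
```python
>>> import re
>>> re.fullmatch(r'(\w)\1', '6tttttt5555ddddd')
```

`\1` has to match the exact text group 1 already captured.
For `fullmatch`, every character of the input must be accounted for by the pattern.
Here there's no way to consume every character, so the call returns None.

None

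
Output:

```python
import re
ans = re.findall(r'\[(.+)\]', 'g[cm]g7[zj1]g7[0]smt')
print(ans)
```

['cm]g7[zj1]g7[0']

Walking the string: at [1:17] match '[cm]g7[zj1]g7[0]', group 1 = 'cm]g7[zj1]g7[0'.
Because there's exactly one group, `findall` drops the full match and keeps group 1 from the one hit.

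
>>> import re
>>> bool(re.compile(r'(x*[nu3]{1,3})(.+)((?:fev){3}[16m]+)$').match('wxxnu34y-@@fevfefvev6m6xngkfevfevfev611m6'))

False

`match` is anchored at position 0; if the pattern doesn't fit there, it returns None.
Here the pattern fails at index 0, so the call returns None, and `bool(None)` is False.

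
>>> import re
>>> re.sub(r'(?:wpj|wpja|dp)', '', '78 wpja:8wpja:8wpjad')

'78 a:8a:8ad'

Alternation tries branches left to right and keeps the first one that lets the overall match succeed at that position.
Matches: at [3:6] → 'wpj'; at [9:12] → 'wpj'; at [15:18] → 'wpj'.
Each match is replaced by ''.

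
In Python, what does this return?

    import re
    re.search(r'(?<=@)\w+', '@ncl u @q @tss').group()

'ncl'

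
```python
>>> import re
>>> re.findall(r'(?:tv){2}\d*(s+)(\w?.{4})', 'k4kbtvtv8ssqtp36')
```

This matches the literal 'tv' repeated 2 times, then zero or more of a digit; then one or more of a literal 's' (captured); then optionally a word character, then exactly 4 of any character (captured).
Matches: at [4:16] match 'tvtv8ssqtp36', groups = ('ss', 'qtp36').
With 2 capturing groups, `findall` returns a 2-tuple per match.

[('ss', 'qtp36')]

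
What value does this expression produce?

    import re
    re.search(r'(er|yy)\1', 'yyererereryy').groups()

('er',)

`\1` has to match the exact text group 1 already captured.
`search` walks the string left to right and returns the first match it finds.
The match spans [2:6] → 'erer'.
Captured: group 1 = 'er'.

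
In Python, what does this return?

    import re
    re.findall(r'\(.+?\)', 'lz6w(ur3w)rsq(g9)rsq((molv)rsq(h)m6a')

Walking the string: at [4:10] → '(ur3w)'; at [13:17] → '(g9)'; at [20:27] → '((molv)'; at [30:33] → '(h)'.
With no groups in the pattern, `findall` gives back each whole match — 4 here.

['(ur3w)', '(g9)', '((molv)', '(h)']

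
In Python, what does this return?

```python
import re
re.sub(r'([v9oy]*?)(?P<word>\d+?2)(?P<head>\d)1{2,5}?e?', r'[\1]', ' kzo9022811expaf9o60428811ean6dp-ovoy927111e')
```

' kz[o]xpaf9o60428811ean6dp-[ovoy]1e'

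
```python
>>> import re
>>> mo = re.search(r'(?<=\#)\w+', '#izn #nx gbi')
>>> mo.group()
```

'izn'

Because the assertion is zero-width, the text it checks is not consumed and won't appear in the result.
The match spans [1:4] → 'izn'.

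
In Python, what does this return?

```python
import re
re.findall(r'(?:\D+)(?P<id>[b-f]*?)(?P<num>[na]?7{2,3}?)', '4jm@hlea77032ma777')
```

[('', '77'), ('', '77')]

This matches one or more of a non-digit (non-capturing group); then zero or more of a character in [b-f] (lazy) (captured as 'id'); then optionally one of [na], then 2 to 3 of a literal '7' (lazy) (captured as 'num').
Walking the string: at [1:10] match 'jm@hlea77', groups = ('', '77'); at [13:17] match 'ma77', groups = ('', '77').
`findall` packs the 2 group values into a tuple for every match.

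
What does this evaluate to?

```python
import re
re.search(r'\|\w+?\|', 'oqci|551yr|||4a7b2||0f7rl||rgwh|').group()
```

The match spans [4:11] → '|551yr|'.

'|551yr|'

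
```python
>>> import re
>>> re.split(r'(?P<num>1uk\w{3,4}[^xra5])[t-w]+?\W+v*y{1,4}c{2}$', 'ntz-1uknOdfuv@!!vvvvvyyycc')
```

['ntz-', '1uknOdfu', '']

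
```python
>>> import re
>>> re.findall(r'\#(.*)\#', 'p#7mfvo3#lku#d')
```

['7mfvo3#lku']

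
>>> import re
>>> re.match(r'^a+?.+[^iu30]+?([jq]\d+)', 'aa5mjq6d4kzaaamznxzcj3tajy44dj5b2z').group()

'aa5mjq6d4kzaaamznxzcj3tajy44dj5'

Pattern: anchored at the start of the string; then one or more of the literal 'a' (lazy), then one or more of any character; then one or more of any character except [iu30] (lazy); then one of [jq], then one or more of a digit (captured).
With `match`, the pattern is implicitly anchored at the beginning.
The match spans [0:31] → 'aa5mjq6d4kzaaamznxzcj3tajy44dj5'.
Captured: group 1 = 'j5'.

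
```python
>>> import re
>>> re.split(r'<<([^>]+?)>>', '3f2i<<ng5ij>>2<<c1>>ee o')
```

['3f2i', 'ng5ij', '2', 'c1', 'ee o']

Matches to split on: at [4:13] → '<<ng5ij>>'; at [14:20] → '<<c1>>'.
Because the pattern has a capturing group, `split` also inserts each captured text between the pieces.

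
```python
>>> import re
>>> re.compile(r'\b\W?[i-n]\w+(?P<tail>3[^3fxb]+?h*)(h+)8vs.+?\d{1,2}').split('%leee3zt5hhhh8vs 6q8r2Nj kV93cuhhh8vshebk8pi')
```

['%', '3zt5hhh', 'h', 'q8r2Nj', '3cuhh', 'h', 'pi']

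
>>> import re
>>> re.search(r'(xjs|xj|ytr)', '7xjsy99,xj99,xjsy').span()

Alternation isn't longest-match — the leftmost alternative that fits at this position is chosen.
The match spans [1:4] → 'xjs'.

(1, 4)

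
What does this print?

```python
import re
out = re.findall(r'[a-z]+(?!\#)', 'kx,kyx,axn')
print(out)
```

['kx', 'kyx', 'axn']

`(?!…)`/`(?<!…)` only lets a position through if the neighbouring text does NOT match; no characters are consumed.
Walking the string: at [0:2] → 'kx'; at [3:6] → 'kyx'; at [7:10] → 'axn'.
With no groups in the pattern, `findall` gives back each whole match — 3 here.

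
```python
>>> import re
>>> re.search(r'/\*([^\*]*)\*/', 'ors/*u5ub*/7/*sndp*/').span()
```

`re.search` scans for the first position where the pattern succeeds.
The match spans [3:11] → '/*u5ub*/'.
Captured: group 1 = 'u5ub'.

(3, 11)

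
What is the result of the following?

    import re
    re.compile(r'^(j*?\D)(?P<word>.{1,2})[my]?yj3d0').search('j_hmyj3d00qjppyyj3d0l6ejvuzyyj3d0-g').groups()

The match spans [0:9] → 'j_hmyj3d0'.
Captured: group 1 = 'j', group 2 = '_h'.

('j', '_h')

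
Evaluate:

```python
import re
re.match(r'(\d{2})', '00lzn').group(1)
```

'00'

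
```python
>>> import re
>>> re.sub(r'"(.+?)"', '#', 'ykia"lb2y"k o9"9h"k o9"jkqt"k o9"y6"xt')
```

'ykia#k o9#k o9#k o9#xt'

Matches: at [4:10] → '"lb2y"'; at [14:18] → '"9h"'; at [22:28] → '"jkqt"'; at [32:36] → '"y6"'.
Each match is replaced by '#'.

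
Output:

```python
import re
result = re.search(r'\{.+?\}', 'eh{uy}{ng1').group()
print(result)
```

`re.search` tries every starting position until one works.
The match spans [2:6] → '{uy}'.

{uy}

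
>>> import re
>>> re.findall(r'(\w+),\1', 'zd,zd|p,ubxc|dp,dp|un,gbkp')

['zd', 'dp']

A backreference is literal: `\1` must see the identical characters the first group matched.
`findall` collects group 1 from each match (2 total).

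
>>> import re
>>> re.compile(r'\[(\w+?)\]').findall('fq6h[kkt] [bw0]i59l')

Scanning left to right: at [4:9] match '[kkt]', group 1 = 'kkt'; at [10:15] match '[bw0]', group 1 = 'bw0'.
`findall` collects group 1 from each match (2 total).

['kkt', 'bw0']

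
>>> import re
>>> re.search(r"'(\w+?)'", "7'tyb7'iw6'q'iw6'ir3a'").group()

Unlike `match`, `search` isn't anchored — it looks for the pattern anywhere in the string.
The match spans [1:7] → "'tyb7'".
Captured: group 1 = 'tyb7'.

"'tyb7'"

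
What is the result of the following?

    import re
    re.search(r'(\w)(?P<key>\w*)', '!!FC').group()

The match spans [2:4] → 'FC'.

'FC'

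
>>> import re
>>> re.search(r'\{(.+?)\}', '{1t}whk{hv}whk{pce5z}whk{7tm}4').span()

(0, 4)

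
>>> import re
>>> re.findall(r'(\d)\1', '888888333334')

['8', '8', '8', '3', '3']

`\1` has to match the exact text group 1 already captured.
Scanning left to right: at [0:2] match '88', group 1 = '8'; at [2:4] match '88', group 1 = '8'; at [4:6] match '88', group 1 = '8'; at [6:8] match '33', group 1 = '3'; at [8:10] match '33', group 1 = '3'.
Because there's exactly one group, `findall` drops the full match and keeps group 1 from each hit.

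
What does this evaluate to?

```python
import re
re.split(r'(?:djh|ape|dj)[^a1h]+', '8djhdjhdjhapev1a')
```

['8', 'hdjh', '1a']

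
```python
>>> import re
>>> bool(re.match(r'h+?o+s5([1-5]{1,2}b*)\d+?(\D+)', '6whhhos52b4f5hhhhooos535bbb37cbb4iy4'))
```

This matches one or more of the literal 'h' (lazy), then one or more of the literal 'o', then the literal 's5'; then 1 to 2 of a character in [1-5], then zero or more of a literal 'b' (captured); then one or more of a digit (lazy); then one or more of a non-digit (captured).
`match` is anchored at position 0; if the pattern doesn't fit there, it returns None.
Here position 0 doesn't satisfy it, so the call returns None, and `bool(None)` is False.

False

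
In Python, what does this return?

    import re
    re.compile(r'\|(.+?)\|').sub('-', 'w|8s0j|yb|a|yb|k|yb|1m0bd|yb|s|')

Matches: at [1:7] → '|8s0j|'; at [9:12] → '|a|'; at [14:17] → '|k|'; at [19:26] → '|1m0bd|'; at [28:31] → '|s|'.
Each match is replaced by '-'.

'w-yb-yb-yb-yb-'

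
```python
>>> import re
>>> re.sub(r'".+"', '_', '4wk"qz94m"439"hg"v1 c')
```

'4wk_v1 c'

Each match is replaced by '_'.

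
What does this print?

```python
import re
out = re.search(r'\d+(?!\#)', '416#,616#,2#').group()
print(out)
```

Because the assertion is negative and zero-width, positions next to the forbidden text are skipped.
`re.search` scans for the first position where the pattern succeeds.
The match spans [0:2] → '41'.

41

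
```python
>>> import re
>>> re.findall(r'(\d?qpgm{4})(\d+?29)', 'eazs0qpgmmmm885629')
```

[('0qpgmmmm', '885629')]

The pattern matches optionally a digit, then the literal 'qpg', then exactly 4 of a literal 'm' (captured); then one or more of a digit (lazy), then the literal '29' (captured).
Scanning left to right: at [4:18] match '0qpgmmmm885629', groups = ('0qpgmmmm', '885629').
2 groups means the one result is a tuple of 2 captured strings — 1 here.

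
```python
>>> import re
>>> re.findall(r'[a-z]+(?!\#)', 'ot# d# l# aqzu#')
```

`(?!…)`/`(?<!…)` only lets a position through if the neighbouring text does NOT match; no characters are consumed.
Walking the string: at [0:1] → 'o'; at [10:13] → 'aqz'.
`findall` yields the raw match text (2 of them) because the pattern has no groups.

['o', 'aqz']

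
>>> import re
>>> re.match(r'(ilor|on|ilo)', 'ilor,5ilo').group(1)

`|` is ordered: at each position the engine commits to the first alternative that works.
`re.match` won't scan ahead — the pattern has to work from the very first character.
The match spans [0:4] → 'ilor'.
Captured: group 1 = 'ilor'.

'ilor'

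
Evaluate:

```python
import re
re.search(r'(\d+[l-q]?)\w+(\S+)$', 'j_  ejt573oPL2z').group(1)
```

'573o'

The pattern matches one or more of a digit, then optionally a character in [l-q] (captured); then one or more of a word character; then one or more of a non-whitespace character (captured); then anchored at the end.
Unlike `match`, `search` isn't anchored — it looks for the pattern anywhere in the string.
The match spans [7:15] → '573oPL2z'.
Captured: group 1 = '573o', group 2 = 'z'.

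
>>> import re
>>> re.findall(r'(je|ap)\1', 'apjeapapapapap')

`\1` is not a pattern — it's the concrete string captured by group 1, re-applied verbatim.
Walking the string: at [4:8] match 'apap', group 1 = 'ap'; at [8:12] match 'apap', group 1 = 'ap'.
One capturing group, so `findall` returns just the captured substring from each match — 2 in all.

['ap', 'ap']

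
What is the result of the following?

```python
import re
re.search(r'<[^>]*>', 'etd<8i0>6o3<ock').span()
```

`search` walks the string left to right and returns the first match it finds.
The match spans [3:8] → '<8i0>'.

(3, 8)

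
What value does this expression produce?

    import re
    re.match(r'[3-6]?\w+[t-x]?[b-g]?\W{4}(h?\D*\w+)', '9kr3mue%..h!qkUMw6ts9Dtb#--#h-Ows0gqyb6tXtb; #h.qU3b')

None

Pattern: optionally a character in [3-6], then one or more of a word character; then optionally a character in [t-x], then optionally a character in [b-g], then exactly 4 of a non-word character; then optionally the literal 'h', then zero or more of a non-digit, then one or more of a word character (captured).
`match` is anchored at position 0; if the pattern doesn't fit there, it returns None.
Here the string doesn't start with a match, so the call returns None.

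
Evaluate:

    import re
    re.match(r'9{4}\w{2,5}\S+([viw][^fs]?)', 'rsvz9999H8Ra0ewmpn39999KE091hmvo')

None

The pattern matches exactly 4 of the literal '9', then 2 to 5 of a word character, then one or more of a non-whitespace character; then one of [viw], then optionally any character except [fs] (captured).
`re.match` won't scan ahead — the pattern has to work from the very first character.
Here the string doesn't start with a match, so the call returns None.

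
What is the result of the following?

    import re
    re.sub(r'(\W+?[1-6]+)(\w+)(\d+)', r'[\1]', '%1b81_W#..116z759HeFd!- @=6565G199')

This matches one or more of a non-word character (lazy), then one or more of a character in [1-6] (captured); then one or more of a word character (captured); then one or more of a digit (captured).
`\1` in the replacement pulls in group 1's text for each match.

'[%1]_W[#..116]HeFd[!- @=6565]'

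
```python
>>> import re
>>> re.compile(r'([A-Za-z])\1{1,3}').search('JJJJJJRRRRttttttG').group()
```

'JJJJ'

After group 1 captures some text, `\1` only succeeds where that same text appears again.
`re.search` scans for the first position where the pattern succeeds.
The match spans [0:4] → 'JJJJ'.
Captured: group 1 = 'J'.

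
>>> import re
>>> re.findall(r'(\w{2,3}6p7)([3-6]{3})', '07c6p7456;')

[('07c6p7', '456')]

With 2 capturing groups, `findall` returns a 2-tuple per match.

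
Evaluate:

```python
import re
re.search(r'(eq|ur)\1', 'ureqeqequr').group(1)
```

'eq'

The match spans [2:6] → 'eqeq'.
Captured: group 1 = 'eq'.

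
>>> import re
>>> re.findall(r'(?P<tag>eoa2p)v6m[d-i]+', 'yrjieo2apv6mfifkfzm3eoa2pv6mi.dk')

`findall` collects group 1 from the one match (1 total).

['eoa2p']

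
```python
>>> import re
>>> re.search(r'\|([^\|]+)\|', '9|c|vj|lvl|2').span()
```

The match spans [1:4] → '|c|'.

(1, 4)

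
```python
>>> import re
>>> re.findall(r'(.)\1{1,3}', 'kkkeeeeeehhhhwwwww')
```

`\1` has to match the exact text group 1 already captured.
With a single group, `findall` returns only what that group captured — 5 items.

['k', 'e', 'e', 'h', 'w']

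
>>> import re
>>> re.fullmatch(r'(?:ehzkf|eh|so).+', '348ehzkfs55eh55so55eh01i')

None

`re.fullmatch` requires the pattern to consume the entire string.
Here there's no way to consume every character, so the call returns None.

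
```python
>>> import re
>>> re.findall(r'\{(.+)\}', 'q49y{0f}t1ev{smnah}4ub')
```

Walking the string: at [4:19] match '{0f}t1ev{smnah}', group 1 = '0f}t1ev{smnah'.
With a single group, `findall` returns only what that group captured — 1 item.

['0f}t1ev{smnah']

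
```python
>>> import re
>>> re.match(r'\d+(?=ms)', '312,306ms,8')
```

None

The lookaround is zero-width — it requires the adjacent text to match without consuming it, so the asserted text isn't part of the match.
`re.match` won't scan ahead — the pattern has to work from the very first character.
Here position 0 doesn't satisfy it, so the call returns None.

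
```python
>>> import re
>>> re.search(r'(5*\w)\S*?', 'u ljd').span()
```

(0, 1)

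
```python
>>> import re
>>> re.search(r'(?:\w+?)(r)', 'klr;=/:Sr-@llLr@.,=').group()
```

Pattern: one or more of a word character (lazy) (non-capturing group); then a literal 'r' (captured).
The match spans [0:3] → 'klr'.

'klr'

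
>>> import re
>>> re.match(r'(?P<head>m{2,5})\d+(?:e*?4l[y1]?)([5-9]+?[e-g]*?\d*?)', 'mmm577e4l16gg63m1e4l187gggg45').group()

Pattern: 2 to 5 of a literal 'm' (captured as 'head'); then one or more of a digit; then zero or more of the literal 'e' (lazy), then the literal '4l', then optionally one of [y1] (non-capturing group); then one or more of a character in [5-9] (lazy), then zero or more of a character in [e-g] (lazy), then zero or more of a digit (lazy) (captured).
`match` is anchored at position 0; if the pattern doesn't fit there, it returns None.
The match spans [0:11] → 'mmm577e4l16'.
Captured: group 1 = 'mmm', group 2 = '6'.

'mmm577e4l16'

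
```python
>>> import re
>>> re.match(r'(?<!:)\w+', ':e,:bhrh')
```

The negative lookahead/lookbehind blocks any match where the forbidden context is present.
`re.match` won't scan ahead — the pattern has to work from the very first character.
Here the string doesn't start with a match, so the call returns None.

None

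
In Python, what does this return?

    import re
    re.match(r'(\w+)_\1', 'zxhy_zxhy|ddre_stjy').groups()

The match spans [0:9] → 'zxhy_zxhy'.
Captured: group 1 = 'zxhy'.

('zxhy',)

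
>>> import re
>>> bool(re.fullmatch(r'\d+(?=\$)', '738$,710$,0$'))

The lookaround is zero-width — it requires the adjacent text to match without consuming it, so the asserted text isn't part of the match.
`re.fullmatch` is like wrapping the pattern in `^…$` (in single-line mode).
Here there's no way to consume every character, so the call returns None, and `bool(None)` is False.

False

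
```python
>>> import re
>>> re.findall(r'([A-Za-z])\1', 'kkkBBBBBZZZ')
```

['k', 'B', 'B', 'Z']

`\1` has to match the exact text group 1 already captured.
`findall` collects group 1 from each match (4 total).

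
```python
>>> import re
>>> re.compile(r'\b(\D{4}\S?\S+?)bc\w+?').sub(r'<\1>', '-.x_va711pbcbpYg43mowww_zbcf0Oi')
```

Pattern: a word boundary (`\b`, zero-width); then exactly 4 of a non-digit, then optionally a non-whitespace character, then one or more of a non-whitespace character (lazy) (captured); then the literal 'bc', then one or more of a word character (lazy).
A non-greedy quantifier consumes as few characters as it can — just enough that the remainder of the pattern still matches from where it stops; whatever follows it matches normally.
Matches: at [2:13] → 'x_va711pbcb'.
`\1` in the replacement pulls in group 1's text for each match.

'-.<x_va711p>pYg43mowww_zbcf0Oi'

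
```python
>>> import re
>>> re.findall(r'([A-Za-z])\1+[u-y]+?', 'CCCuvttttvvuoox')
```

['C', 't', 'o']

The backreference `\1` re-matches whatever the first group consumed, character for character.
Walking the string: at [0:4] match 'CCCu', group 1 = 'C'; at [5:10] match 'ttttv', group 1 = 't'; at [12:15] match 'oox', group 1 = 'o'.
With a single group, `findall` returns only what that group captured — 3 items.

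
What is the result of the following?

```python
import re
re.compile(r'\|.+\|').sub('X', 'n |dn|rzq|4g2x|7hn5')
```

'n X7hn5'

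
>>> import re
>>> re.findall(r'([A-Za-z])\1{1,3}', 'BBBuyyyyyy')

['B', 'y', 'y']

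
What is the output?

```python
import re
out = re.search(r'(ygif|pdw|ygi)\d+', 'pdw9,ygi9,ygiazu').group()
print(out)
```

pdw9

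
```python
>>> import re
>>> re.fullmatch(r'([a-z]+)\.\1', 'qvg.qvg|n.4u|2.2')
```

After group 1 captures some text, `\1` only succeeds where that same text appears again.
`re.fullmatch` requires the pattern to consume the entire string.
Here the string isn't matched end-to-end, so the call returns None.

None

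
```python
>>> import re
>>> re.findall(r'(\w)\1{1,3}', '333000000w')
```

['3', '0', '0']

`\1` is not a pattern — it's the concrete string captured by group 1, re-applied verbatim.
`findall` collects group 1 from each match (3 total).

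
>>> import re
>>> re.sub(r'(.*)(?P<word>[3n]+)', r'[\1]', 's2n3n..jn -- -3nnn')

'[s2n3n..jn -- -3nn]'

This matches zero or more of any character (captured); then one or more of one of [3n] (captured as 'word').
Matches: at [0:18] → 's2n3n..jn -- -3nnn'.
Each match is replaced using the text its own group 1 captured.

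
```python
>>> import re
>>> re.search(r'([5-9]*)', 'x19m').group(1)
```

''

Pattern: zero or more of a character in [5-9] (captured).
`re.search` tries every starting position until one works.
The match spans [0:0] → ''.
Captured: group 1 = ''.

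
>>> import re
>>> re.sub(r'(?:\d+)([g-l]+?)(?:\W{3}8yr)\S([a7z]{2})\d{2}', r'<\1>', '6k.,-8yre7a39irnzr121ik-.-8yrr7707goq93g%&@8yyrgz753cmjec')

The pattern matches one or more of a digit (non-capturing group); then one or more of a character in [g-l] (lazy) (captured); then exactly 3 of a non-word character, then the literal '8yr' (non-capturing group); then a non-whitespace character; then exactly 2 of one of [a7z] (captured); then exactly 2 of a digit.
Each match is replaced using the text its own group 1 captured.

'<k>irnzr<ik>goq93g%&@8yyrgz753cmjec'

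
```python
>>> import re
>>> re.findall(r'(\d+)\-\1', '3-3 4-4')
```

After group 1 captures some text, `\1` only succeeds where that same text appears again.
Matches: at [0:3] match '3-3', group 1 = '3'; at [4:7] match '4-4', group 1 = '4'.
Because there's exactly one group, `findall` drops the full match and keeps group 1 from each hit.

['3', '4']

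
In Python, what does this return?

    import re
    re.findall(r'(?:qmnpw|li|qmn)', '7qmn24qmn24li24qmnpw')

Alternation isn't longest-match — the leftmost alternative that fits at this position is chosen.
No capturing groups, so `findall` returns the 4 full match strings.

['qmn', 'qmn', 'li', 'qmnpw']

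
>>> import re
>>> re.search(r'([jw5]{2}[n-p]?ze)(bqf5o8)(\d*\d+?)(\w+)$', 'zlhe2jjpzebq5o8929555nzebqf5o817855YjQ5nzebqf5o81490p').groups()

('55nze', 'bqf5o8', '17855', 'YjQ5nzebqf5o81490p')

The match spans [19:53] → '55nzebqf5o817855YjQ5nzebqf5o81490p'.
Captured: group 1 = '55nze', group 2 = 'bqf5o8', group 3 = '17855', group 4 = 'YjQ5nzebqf5o81490p'.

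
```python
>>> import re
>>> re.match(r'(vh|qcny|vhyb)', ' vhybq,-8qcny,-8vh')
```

None

`match` is anchored at position 0; if the pattern doesn't fit there, it returns None.
Here the pattern fails at index 0, so the call returns None.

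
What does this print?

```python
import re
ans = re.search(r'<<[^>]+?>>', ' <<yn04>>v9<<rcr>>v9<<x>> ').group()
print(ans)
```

<<yn04>>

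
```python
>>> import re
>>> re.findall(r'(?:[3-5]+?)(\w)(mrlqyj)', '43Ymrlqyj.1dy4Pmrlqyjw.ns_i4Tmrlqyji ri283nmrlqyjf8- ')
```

[('Y', 'mrlqyj'), ('P', 'mrlqyj'), ('T', 'mrlqyj'), ('n', 'mrlqyj')]

This matches one or more of a character in [3-5] (lazy) (non-capturing group); then a word character (captured); then the literal 'mrl', then the literal 'qyj' (captured).
2 groups means each result is a tuple of 2 captured strings — 4 here.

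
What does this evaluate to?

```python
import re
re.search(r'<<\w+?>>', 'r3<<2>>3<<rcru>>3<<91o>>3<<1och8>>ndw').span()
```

The match spans [2:7] → '<<2>>'.

(2, 7)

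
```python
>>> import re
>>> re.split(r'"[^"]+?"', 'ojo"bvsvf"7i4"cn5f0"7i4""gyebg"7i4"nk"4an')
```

The string is cut at each match, leaving 5 pieces.

['ojo', '7i4', '7i4"', '7i4', '4an']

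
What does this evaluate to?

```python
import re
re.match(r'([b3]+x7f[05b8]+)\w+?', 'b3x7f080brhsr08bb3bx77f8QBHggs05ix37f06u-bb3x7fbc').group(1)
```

'b3x7f080b'

Pattern: one or more of one of [b3], then the literal 'x7f', then one or more of one of [05b8] (captured); then one or more of a word character (lazy).
Because the quantifier is non-greedy, it stops expanding at the earliest point where the rest of the pattern can succeed.
With `match`, the pattern is implicitly anchored at the beginning.
The match spans [0:10] → 'b3x7f080br'.
Captured: group 1 = 'b3x7f080b'.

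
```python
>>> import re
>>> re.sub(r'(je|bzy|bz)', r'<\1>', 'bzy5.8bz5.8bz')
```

Alternation tries branches left to right and keeps the first one that lets the overall match succeed at that position.
Matches: at [0:3] → 'bzy'; at [6:8] → 'bz'; at [11:13] → 'bz'.
Each match is replaced using the text its own group 1 captured.

'<bzy>5.8<bz>5.8<bz>'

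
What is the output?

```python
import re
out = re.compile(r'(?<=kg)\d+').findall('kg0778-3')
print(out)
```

['0778']

Lookahead/lookbehind check context without consuming it, so the matched span excludes the asserted characters.
Scanning left to right: at [2:6] → '0778'.
No capturing groups, so `findall` returns the 1 full match string.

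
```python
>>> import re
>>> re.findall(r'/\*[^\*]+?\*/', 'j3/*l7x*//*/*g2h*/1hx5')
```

['/*l7x*/', '/*g2h*/']

With no groups in the pattern, `findall` gives back each whole match — 2 here.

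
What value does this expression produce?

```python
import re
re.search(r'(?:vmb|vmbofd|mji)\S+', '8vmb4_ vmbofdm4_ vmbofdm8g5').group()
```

'vmb4_'

The match spans [1:6] → 'vmb4_'.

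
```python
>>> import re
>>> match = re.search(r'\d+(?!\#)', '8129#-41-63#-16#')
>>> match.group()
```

'812'

`(?!…)`/`(?<!…)` only lets a position through if the neighbouring text does NOT match; no characters are consumed.
The match spans [0:3] → '812'.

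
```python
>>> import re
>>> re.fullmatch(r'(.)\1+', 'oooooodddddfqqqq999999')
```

None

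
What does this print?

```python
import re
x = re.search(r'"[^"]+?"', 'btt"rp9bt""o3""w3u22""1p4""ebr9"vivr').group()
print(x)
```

`search` walks the string left to right and returns the first match it finds.
The match spans [3:10] → '"rp9bt"'.

"rp9bt"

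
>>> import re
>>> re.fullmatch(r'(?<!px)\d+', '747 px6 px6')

For `fullmatch`, every character of the input must be accounted for by the pattern.
Here the pattern can't cover the whole string, so the call returns None.

None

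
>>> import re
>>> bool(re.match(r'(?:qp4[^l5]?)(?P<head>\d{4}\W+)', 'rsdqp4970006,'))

False

This matches the literal 'qp4', then optionally any character except [l5] (non-capturing group); then exactly 4 of a digit, then one or more of a non-word character (captured as 'head').
`re.match` only tries the pattern at the start of the string.
Here the pattern fails at index 0, so the call returns None, and `bool(None)` is False.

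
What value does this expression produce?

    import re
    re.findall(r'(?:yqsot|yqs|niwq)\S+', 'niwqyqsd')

['niwqyqsd']

No capturing groups, so `findall` returns the 1 full match string.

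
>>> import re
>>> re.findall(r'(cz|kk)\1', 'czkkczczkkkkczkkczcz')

['cz', 'kk', 'cz']

`\1` is not a pattern — it's the concrete string captured by group 1, re-applied verbatim.
With a single group, `findall` returns only what that group captured — 3 items.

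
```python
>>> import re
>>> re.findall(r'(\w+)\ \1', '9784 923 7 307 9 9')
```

`\1` is not a pattern — it's the concrete string captured by group 1, re-applied verbatim.
Matches: at [15:18] match '9 9', group 1 = '9'.
`findall` collects group 1 from the one match (1 total).

['9']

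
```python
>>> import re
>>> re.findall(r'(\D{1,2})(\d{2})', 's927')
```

The pattern matches 1 to 2 of a non-digit (captured); then exactly 2 of a digit (captured).
Walking the string: at [0:3] match 's92', groups = ('s', '92').
With 2 capturing groups, `findall` returns a 2-tuple per match.

[('s', '92')]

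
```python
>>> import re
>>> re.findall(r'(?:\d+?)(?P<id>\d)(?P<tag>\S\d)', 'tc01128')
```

This matches one or more of a digit (lazy) (non-capturing group); then a digit (captured as 'id'); then a non-whitespace character, then a digit (captured as 'tag').
Because the quantifier is non-greedy, it stops expanding at the earliest point where the rest of the pattern can succeed.
Matches: at [2:6] match '0112', groups = ('1', '12').
Multiple groups make `findall` return tuples — one 2-tuple for the one match.

[('1', '12')]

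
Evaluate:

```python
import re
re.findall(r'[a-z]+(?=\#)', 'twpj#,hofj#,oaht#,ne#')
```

['twpj', 'hofj', 'oaht', 'ne']

Lookahead/lookbehind check context without consuming it, so the matched span excludes the asserted characters.
Matches: at [0:4] → 'twpj'; at [6:10] → 'hofj'; at [12:16] → 'oaht'; at [18:20] → 'ne'.
With no groups in the pattern, `findall` gives back each whole match — 4 here.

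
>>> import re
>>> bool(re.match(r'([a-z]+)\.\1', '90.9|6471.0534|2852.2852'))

The backreference `\1` re-matches whatever the first group consumed, character for character.
`match` is anchored at position 0; if the pattern doesn't fit there, it returns None.
Here the pattern fails at index 0, so the call returns None, and `bool(None)` is False.

False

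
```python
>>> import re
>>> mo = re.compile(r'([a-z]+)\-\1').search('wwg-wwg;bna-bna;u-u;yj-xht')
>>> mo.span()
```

A backreference is literal: `\1` must see the identical characters the first group matched.
`re.search` scans for the first position where the pattern succeeds.
The match spans [0:7] → 'wwg-wwg'.
Captured: group 1 = 'wwg'.

(0, 7)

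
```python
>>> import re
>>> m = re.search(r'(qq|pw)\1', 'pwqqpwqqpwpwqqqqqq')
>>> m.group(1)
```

`\1` has to match the exact text group 1 already captured.
`search` walks the string left to right and returns the first match it finds.
The match spans [8:12] → 'pwpw'.
Captured: group 1 = 'pw'.

'pw'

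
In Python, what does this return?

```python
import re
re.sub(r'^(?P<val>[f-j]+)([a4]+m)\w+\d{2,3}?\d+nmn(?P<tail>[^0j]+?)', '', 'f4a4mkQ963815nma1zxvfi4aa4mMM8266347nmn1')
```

The pattern matches anchored at the start of the string; then one or more of a character in [f-j] (captured as 'val'); then one or more of one of [a4], then a literal 'm' (captured); then one or more of a word character; then 2 to 3 of a digit (lazy), then one or more of a digit, then the literal 'nmn'; then one or more of any character except [0j] (lazy) (captured as 'tail').
Matches: at [0:40] → 'f4a4mkQ963815nma1zxvfi4aa4mMM8266347nmn1'.
`sub` substitutes '' at each match site.

''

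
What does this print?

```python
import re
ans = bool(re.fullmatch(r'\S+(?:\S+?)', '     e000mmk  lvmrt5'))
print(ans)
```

False

For `fullmatch`, every character of the input must be accounted for by the pattern.
Here there's no way to consume every character, so the call returns None, and `bool(None)` is False.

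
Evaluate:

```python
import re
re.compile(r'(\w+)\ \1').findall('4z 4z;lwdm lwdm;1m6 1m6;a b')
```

The backreference `\1` re-matches whatever the first group consumed, character for character.
Because there's exactly one group, `findall` drops the full match and keeps group 1 from each hit.

['4z', 'lwdm', '1m6']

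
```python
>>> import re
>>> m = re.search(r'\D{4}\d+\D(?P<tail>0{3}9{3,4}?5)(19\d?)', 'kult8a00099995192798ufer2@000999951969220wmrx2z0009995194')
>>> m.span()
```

Pattern: exactly 4 of a non-digit, then one or more of a digit, then a non-digit; then exactly 3 of a literal '0', then 3 to 4 of the literal '9' (lazy), then a literal '5' (captured as 'tail'); then the literal '19', then optionally a digit (captured).
The match spans [0:17] → 'kult8a00099995192'.

(0, 17)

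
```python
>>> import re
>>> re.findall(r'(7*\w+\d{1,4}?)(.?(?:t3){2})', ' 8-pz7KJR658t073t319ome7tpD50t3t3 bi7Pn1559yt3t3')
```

[('pz7KJR658t073t319ome7tpD50', 't3t3'), ('bi7Pn1559', 'yt3t3')]

2 groups means each result is a tuple of 2 captured strings — 2 here.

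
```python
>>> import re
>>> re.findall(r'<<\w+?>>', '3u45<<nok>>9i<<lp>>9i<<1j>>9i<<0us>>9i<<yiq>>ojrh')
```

['<<nok>>', '<<lp>>', '<<1j>>', '<<0us>>', '<<yiq>>']

With no groups in the pattern, `findall` gives back each whole match — 5 here.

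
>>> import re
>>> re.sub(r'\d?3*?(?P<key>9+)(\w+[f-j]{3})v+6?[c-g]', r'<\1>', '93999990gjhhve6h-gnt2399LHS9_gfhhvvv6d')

'<99999>6h-gnt<99>'

The pattern matches optionally a digit, then zero or more of the literal '3' (lazy); then one or more of a literal '9' (captured as 'key'); then one or more of a word character, then exactly 3 of a character in [f-j] (captured); then one or more of a literal 'v', then optionally a literal '6', then a character in [c-g].
The replacement refers to a captured group, so each match is rewritten using its own captured text.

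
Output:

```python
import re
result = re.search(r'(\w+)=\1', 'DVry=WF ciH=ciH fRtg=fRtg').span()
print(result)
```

(8, 15)

The backreference `\1` re-matches whatever the first group consumed, character for character.
`re.search` scans for the first position where the pattern succeeds.
The match spans [8:15] → 'ciH=ciH'.
Captured: group 1 = 'ciH'.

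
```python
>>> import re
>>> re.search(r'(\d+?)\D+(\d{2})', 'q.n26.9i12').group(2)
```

'12'

This matches one or more of a digit (lazy) (captured); then one or more of a non-digit; then exactly 2 of a digit (captured).
`search` walks the string left to right and returns the first match it finds.
The match spans [6:10] → '9i12'.
Captured: group 1 = '9', group 2 = '12'.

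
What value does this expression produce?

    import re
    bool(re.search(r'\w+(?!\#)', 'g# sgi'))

True

Because the assertion is negative and zero-width, positions next to the forbidden text are skipped.
`re.search` tries every starting position until one works.
The match spans [3:6] → 'sgi'.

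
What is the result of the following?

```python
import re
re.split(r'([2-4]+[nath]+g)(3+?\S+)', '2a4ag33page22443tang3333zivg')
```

['2a', '4ag', '33page22443tang3333zivg', '']

The pattern matches one or more of a character in [2-4], then one or more of one of [nath], then the literal 'g' (captured); then one or more of the literal '3' (lazy), then one or more of a non-whitespace character (captured).
Matches to split on: at [2:28] → '4ag33page22443tang3333zivg'.
With a capturing group present, the delimiter's captured portion is kept in the result list.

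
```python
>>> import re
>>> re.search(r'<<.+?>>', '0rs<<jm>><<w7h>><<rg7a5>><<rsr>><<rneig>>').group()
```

'<<jm>>'

A `+?`/`*?`/`{m,n}?` starts at its minimum and grows only as far as needed for what follows to match.
`re.search` scans for the first position where the pattern succeeds.
The match spans [3:9] → '<<jm>>'.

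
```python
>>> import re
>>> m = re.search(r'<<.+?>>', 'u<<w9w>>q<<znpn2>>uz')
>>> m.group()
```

'<<w9w>>'

A non-greedy quantifier consumes as few characters as it can — just enough that the remainder of the pattern still matches from where it stops; whatever follows it matches normally.
`re.search` scans for the first position where the pattern succeeds.
The match spans [1:8] → '<<w9w>>'.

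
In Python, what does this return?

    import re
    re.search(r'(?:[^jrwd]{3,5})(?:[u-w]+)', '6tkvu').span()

(0, 5)

Pattern: 3 to 5 of any character except [jrwd] (non-capturing group); then one or more of a character in [u-w] (non-capturing group).
Unlike `match`, `search` isn't anchored — it looks for the pattern anywhere in the string.
The match spans [0:5] → '6tkvu'.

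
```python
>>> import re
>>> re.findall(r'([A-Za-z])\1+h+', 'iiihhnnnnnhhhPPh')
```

['i', 'n', 'P']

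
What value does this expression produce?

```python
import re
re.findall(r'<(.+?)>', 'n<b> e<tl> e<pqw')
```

`findall` collects group 1 from each match (2 total).

['b', 'tl']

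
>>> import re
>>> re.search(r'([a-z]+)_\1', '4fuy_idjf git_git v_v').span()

`\1` has to match the exact text group 1 already captured.
The match spans [10:17] → 'git_git'.

(10, 17)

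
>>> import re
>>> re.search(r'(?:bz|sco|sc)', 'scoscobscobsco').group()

Branches in `(...|...)` are attempted left-to-right; the first branch that allows the whole pattern to succeed is taken.
`re.search` scans for the first position where the pattern succeeds.
The match spans [0:3] → 'sco'.

'sco'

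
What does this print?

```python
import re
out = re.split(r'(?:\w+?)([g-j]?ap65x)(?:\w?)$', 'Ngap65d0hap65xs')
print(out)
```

['', 'hap65x', '']

This matches one or more of a word character (lazy) (non-capturing group); then optionally a character in [g-j], then the literal 'ap', then the literal '65x' (captured); then optionally a word character (non-capturing group); then anchored at the end.
A `+?`/`*?`/`{m,n}?` starts at its minimum and grows only as far as needed for what follows to match.
Matches to split on: at [0:15] → 'Ngap65d0hap65xs'.
`re.split` interleaves the captured-group text with the surrounding fragments.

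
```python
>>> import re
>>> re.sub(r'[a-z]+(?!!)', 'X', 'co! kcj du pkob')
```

'Xo! X X X'

A negative assertion filters positions out without eating any characters.
Matches: at [0:1] → 'c'; at [4:7] → 'kcj'; at [8:10] → 'du'; at [11:15] → 'pkob'.
Each match is replaced by 'X'.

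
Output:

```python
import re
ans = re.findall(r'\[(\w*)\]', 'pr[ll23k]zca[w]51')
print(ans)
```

One capturing group, so `findall` returns just the captured substring from each match — 2 in all.

['ll23k', 'w']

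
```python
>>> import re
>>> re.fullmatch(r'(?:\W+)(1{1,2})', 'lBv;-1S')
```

None

Pattern: one or more of a non-word character (non-capturing group); then 1 to 2 of a literal '1' (captured).
For `fullmatch`, every character of the input must be accounted for by the pattern.
Here there's no way to consume every character, so the call returns None.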